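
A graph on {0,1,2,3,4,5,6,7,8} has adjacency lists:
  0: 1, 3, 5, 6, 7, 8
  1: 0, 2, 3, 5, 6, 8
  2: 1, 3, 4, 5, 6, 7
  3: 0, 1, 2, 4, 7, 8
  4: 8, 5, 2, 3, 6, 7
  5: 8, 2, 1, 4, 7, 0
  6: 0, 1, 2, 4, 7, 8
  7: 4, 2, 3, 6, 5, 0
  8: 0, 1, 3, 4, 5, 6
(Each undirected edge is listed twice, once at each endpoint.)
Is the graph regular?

Degrees: 0:6, 1:6, 2:6, 3:6, 4:6, 5:6, 6:6, 7:6, 8:6
All degrees equal 6; the graph is regular.

Yes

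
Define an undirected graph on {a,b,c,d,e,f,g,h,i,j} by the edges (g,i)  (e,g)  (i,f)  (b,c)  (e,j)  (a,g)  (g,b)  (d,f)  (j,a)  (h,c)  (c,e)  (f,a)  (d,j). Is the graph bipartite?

Yes

Partition the vertices as {c, f, g, j} vs {a, b, d, e, h, i}. Each listed edge has one endpoint in each part, so the graph is bipartite.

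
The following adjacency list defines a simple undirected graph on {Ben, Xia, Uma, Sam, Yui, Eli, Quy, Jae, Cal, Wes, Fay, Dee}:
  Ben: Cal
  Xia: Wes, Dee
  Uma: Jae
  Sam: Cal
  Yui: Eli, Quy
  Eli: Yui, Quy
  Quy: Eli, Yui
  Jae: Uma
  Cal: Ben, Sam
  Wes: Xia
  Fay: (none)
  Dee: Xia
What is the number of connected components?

Component: {Fay}
Component: {Uma, Jae}
Component: {Ben, Sam, Cal}
Component: {Xia, Wes, Dee}
Component: {Yui, Eli, Quy}

5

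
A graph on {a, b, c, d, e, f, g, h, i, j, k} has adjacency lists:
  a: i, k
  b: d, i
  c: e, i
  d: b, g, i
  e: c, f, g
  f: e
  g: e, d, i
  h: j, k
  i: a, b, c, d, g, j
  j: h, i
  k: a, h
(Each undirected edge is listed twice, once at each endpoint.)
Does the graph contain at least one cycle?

The graph has 11 vertices, 14 edges, and 1 connected component.
Since 14 > 11 - 1, a cycle must exist; for instance i-c-e-g-i.

Yes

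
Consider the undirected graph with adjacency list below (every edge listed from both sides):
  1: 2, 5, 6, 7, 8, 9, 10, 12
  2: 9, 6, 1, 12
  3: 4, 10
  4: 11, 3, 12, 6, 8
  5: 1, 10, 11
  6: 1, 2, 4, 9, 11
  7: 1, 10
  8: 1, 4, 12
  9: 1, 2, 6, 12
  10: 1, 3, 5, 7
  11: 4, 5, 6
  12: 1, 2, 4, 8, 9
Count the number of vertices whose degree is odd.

Degrees: 1:8, 2:4, 3:2, 4:5, 5:3, 6:5, 7:2, 8:3, 9:4, 10:4, 11:3, 12:5
Odd-degree vertices: 4, 5, 6, 8, 11, 12.

6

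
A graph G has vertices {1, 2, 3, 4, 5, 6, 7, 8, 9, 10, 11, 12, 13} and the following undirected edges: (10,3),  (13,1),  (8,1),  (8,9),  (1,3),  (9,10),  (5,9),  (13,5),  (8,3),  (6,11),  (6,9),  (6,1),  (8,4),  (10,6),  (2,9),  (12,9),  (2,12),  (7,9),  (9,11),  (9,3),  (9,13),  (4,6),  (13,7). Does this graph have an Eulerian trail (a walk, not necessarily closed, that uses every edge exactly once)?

Degrees: 1:4, 2:2, 3:4, 4:2, 5:2, 6:5, 7:2, 8:4, 9:10, 10:3, 11:2, 12:2, 13:4
Odd-degree vertices: 6, 10 (2 total).
The non-isolated vertices are connected and exactly 2 have odd degree, so an Eulerian trail exists (from 6 to 10).

Yes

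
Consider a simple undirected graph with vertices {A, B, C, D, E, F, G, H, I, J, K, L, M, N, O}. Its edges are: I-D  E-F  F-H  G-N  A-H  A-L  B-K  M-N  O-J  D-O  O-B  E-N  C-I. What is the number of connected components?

2

Component: {B, C, D, I, J, K, O}
Component: {A, E, F, G, H, L, M, N}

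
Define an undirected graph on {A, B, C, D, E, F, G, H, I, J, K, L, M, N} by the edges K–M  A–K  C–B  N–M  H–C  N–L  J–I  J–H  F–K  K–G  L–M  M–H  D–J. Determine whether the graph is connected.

No

Component: {E}
Component: {A, B, C, D, F, G, H, I, J, K, L, M, N}
No edge joins these 2 groups, so the graph is disconnected.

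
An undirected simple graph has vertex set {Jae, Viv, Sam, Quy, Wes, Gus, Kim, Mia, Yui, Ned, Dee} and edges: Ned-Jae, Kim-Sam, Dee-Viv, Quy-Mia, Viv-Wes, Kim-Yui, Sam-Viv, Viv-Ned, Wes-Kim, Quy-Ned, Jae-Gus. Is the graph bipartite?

Partition the vertices as {Sam, Wes, Gus, Mia, Yui, Ned, Dee} vs {Jae, Viv, Quy, Kim}. Each listed edge has one endpoint in each part, so the graph is bipartite.

Yes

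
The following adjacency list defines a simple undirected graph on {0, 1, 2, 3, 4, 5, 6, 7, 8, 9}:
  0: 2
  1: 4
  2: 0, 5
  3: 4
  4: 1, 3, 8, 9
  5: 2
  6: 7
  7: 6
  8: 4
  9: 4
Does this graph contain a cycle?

No

The graph has 10 vertices, 7 edges, and 3 connected components.
Since 7 = 10 - 3, the graph is a forest and contains no cycle.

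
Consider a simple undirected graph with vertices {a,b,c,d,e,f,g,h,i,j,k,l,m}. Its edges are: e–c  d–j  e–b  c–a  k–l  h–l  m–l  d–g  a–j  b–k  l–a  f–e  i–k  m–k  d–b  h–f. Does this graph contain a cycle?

The graph has 13 vertices, 16 edges, and 1 connected component.
One cycle is a-j-d-b-e-c-a.

Yes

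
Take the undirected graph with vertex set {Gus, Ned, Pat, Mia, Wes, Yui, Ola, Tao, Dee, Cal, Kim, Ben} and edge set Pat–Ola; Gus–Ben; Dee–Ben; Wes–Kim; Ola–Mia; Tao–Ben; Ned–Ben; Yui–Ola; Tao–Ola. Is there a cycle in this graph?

No

The graph has 12 vertices, 9 edges, and 3 connected components.
A forest on 12 vertices with 3 components has exactly 9 edges, which matches — so no cycle.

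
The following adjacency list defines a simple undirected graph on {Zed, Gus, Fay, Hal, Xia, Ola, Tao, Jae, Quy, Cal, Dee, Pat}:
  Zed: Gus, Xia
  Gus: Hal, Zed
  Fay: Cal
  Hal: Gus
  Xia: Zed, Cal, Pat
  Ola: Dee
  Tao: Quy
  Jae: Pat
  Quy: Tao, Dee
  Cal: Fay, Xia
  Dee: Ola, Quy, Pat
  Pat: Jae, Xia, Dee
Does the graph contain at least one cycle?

The graph has 12 vertices, 11 edges, and 1 connected component.
A forest on 12 vertices with 1 component has exactly 11 edges, which matches — so no cycle.

No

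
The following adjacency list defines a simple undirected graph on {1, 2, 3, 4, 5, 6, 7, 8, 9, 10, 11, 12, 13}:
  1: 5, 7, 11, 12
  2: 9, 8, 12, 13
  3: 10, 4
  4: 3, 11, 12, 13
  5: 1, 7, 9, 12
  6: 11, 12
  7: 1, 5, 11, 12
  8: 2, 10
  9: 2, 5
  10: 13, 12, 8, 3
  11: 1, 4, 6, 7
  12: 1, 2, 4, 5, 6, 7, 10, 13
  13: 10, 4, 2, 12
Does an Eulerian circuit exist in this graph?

Yes

Degrees: 1:4, 2:4, 3:2, 4:4, 5:4, 6:2, 7:4, 8:2, 9:2, 10:4, 11:4, 12:8, 13:4
Every vertex has even degree and the edges form a single connected piece, so an Eulerian circuit exists.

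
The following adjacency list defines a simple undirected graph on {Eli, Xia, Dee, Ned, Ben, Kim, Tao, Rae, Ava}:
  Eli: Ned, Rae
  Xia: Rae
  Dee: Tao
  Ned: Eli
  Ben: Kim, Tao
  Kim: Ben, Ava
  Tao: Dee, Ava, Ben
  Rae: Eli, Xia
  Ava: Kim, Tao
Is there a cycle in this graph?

Yes

|V| = 9, |E| = 8, number of components = 2.
One cycle is Tao-Ben-Kim-Ava-Tao.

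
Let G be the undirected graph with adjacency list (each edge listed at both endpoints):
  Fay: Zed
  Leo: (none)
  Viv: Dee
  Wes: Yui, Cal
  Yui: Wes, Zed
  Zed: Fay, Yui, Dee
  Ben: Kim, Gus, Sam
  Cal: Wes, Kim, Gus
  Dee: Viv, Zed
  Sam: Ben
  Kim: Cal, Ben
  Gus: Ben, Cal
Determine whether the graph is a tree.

The graph has 12 vertices and 11 edges.
It is not connected, so it is not a tree.

No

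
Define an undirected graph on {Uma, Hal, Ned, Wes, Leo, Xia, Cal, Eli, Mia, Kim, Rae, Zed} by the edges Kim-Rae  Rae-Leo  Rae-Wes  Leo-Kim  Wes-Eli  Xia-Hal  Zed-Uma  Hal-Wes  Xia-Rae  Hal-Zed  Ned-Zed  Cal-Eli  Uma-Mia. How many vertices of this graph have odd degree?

Degrees: Uma:2, Hal:3, Ned:1, Wes:3, Leo:2, Xia:2, Cal:1, Eli:2, Mia:1, Kim:2, Rae:4, Zed:3
Odd-degree vertices: Hal, Ned, Wes, Cal, Mia, Zed.

6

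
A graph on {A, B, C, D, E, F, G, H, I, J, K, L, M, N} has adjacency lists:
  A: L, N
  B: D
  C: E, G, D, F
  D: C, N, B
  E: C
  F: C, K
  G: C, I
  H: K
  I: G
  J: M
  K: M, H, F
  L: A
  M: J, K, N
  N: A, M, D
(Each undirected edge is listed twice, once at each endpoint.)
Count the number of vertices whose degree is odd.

10

Degrees: A:2, B:1, C:4, D:3, E:1, F:2, G:2, H:1, I:1, J:1, K:3, L:1, M:3, N:3
Odd-degree vertices: B, D, E, H, I, J, K, L, M, N.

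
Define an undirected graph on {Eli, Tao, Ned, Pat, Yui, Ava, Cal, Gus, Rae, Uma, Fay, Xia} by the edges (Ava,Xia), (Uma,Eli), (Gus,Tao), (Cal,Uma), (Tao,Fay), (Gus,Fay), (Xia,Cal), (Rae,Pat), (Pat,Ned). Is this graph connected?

No

Component: {Yui}
Component: {Tao, Gus, Fay}
Component: {Ned, Pat, Rae}
Component: {Eli, Ava, Cal, Uma, Xia}
No edge joins these 4 groups, so the graph is disconnected.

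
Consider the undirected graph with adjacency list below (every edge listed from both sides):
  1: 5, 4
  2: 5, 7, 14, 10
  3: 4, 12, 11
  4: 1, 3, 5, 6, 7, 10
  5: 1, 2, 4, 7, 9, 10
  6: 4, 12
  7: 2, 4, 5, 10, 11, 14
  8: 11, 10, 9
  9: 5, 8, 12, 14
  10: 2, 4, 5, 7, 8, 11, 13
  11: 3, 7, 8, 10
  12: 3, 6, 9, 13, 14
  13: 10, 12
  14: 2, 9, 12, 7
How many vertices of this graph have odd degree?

4

Degrees: 1:2, 2:4, 3:3, 4:6, 5:6, 6:2, 7:6, 8:3, 9:4, 10:7, 11:4, 12:5, 13:2, 14:4
Odd-degree vertices: 3, 8, 10, 12.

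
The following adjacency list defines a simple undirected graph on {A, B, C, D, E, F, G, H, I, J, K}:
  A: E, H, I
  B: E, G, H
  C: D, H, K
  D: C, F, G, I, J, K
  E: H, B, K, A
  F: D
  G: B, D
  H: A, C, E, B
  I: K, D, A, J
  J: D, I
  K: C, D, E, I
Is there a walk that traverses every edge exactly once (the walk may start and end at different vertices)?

No

Degrees: A:3, B:3, C:3, D:6, E:4, F:1, G:2, H:4, I:4, J:2, K:4
Odd-degree vertices: A, B, C, F (4 total).
With 4 odd-degree vertices (more than two), no single trail can use every edge.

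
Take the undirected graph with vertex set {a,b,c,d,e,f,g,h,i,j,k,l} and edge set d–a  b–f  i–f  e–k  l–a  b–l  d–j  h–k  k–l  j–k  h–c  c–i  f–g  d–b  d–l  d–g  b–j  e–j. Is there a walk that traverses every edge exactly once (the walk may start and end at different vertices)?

Degrees: a:2, b:4, c:2, d:5, e:2, f:3, g:2, h:2, i:2, j:4, k:4, l:4
Odd-degree vertices: d, f (2 total).
With 2 odd-degree vertices and all edges in one connected piece, an Eulerian trail exists (from d to f).

Yes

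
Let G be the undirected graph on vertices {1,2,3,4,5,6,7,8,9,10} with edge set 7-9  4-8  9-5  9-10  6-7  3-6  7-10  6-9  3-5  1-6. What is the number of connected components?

Component: {2}
Component: {4, 8}
Component: {1, 3, 5, 6, 7, 9, 10}

3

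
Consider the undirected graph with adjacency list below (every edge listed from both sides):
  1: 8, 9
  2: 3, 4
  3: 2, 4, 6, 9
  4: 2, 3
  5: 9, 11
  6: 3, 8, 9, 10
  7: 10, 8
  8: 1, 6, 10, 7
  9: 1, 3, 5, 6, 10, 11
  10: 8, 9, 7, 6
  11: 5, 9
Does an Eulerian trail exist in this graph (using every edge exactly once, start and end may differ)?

Yes

Degrees: 1:2, 2:2, 3:4, 4:2, 5:2, 6:4, 7:2, 8:4, 9:6, 10:4, 11:2
Odd-degree vertices: none (0 total).
The non-isolated vertices are connected and exactly 0 have odd degree, so an Eulerian trail exists.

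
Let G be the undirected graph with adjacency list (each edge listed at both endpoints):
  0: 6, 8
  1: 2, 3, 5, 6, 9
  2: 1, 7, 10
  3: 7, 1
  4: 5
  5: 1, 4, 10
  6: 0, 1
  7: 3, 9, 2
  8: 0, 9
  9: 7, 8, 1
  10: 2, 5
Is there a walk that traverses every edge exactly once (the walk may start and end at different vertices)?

No

Degrees: 0:2, 1:5, 2:3, 3:2, 4:1, 5:3, 6:2, 7:3, 8:2, 9:3, 10:2
Odd-degree vertices: 1, 2, 4, 5, 7, 9 (6 total).
With 6 odd-degree vertices (more than two), no single trail can use every edge.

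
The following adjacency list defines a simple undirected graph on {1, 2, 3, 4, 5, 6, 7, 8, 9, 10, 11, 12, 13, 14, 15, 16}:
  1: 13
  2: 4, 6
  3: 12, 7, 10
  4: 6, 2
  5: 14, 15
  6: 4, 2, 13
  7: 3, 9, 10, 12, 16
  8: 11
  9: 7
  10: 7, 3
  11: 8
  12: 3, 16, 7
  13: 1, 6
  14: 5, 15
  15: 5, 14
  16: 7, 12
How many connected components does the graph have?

4

Component: {8, 11}
Component: {5, 14, 15}
Component: {1, 2, 4, 6, 13}
Component: {3, 7, 9, 10, 12, 16}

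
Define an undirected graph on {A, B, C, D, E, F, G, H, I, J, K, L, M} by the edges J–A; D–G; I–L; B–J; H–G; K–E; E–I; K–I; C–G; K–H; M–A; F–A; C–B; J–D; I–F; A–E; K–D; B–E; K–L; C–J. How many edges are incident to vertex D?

Neighbors of D: G, J, K.

3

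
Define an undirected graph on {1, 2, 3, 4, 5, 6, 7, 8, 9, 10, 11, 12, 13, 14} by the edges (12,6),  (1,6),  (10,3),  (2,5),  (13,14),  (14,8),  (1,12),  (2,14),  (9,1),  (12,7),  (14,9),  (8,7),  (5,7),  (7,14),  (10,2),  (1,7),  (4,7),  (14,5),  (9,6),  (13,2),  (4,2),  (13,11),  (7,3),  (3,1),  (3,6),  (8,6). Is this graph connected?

Yes

A breadth-first search from 1 visits 1, 7, 9, 12, 6, 3, 5, 8, 4, 14, 10, 2, 13, 11 — all 14 vertices — so the graph is connected.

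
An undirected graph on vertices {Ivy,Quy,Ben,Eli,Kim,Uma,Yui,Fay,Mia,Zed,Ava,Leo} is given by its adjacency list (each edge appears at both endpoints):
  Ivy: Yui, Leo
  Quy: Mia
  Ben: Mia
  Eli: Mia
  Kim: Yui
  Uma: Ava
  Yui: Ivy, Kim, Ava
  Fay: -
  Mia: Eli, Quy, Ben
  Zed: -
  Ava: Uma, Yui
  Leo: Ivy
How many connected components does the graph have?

Component: {Fay}
Component: {Zed}
Component: {Quy, Ben, Eli, Mia}
Component: {Ivy, Kim, Uma, Yui, Ava, Leo}

4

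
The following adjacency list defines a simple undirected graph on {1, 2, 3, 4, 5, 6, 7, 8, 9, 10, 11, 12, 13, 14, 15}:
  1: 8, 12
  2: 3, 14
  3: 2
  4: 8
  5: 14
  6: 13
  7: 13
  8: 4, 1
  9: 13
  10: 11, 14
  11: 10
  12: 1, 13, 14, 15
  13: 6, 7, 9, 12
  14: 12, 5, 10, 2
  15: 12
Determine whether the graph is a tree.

The graph has 15 vertices and 14 edges.
It is connected with exactly 14 edges, hence acyclic — it is a tree.

Yes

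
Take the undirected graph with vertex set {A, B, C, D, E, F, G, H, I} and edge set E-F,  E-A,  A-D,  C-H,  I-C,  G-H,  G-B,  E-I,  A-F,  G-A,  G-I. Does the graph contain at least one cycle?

Yes

The graph has 9 vertices, 11 edges, and 1 connected component.
Since 11 > 9 - 1, a cycle must exist; for instance I-G-H-C-I.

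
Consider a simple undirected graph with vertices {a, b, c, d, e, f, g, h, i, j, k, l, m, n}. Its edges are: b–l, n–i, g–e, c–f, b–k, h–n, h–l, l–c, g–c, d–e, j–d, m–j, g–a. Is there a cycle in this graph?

No

|V| = 14, |E| = 13, number of components = 1.
A forest on 14 vertices with 1 component has exactly 13 edges, which matches — so no cycle.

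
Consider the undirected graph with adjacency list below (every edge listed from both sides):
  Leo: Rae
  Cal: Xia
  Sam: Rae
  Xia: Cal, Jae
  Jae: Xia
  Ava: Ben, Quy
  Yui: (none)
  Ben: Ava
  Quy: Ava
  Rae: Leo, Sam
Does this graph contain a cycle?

No

The graph has 10 vertices, 6 edges, and 4 connected components.
A forest on 10 vertices with 4 components has exactly 6 edges, which matches — so no cycle.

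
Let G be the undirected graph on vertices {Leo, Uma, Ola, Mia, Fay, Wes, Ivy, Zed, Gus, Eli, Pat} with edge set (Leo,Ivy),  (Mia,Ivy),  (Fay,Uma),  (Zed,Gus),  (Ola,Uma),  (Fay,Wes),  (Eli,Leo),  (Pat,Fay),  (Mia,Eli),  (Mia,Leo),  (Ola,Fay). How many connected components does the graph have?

Component: {Zed, Gus}
Component: {Leo, Mia, Ivy, Eli}
Component: {Uma, Ola, Fay, Wes, Pat}

3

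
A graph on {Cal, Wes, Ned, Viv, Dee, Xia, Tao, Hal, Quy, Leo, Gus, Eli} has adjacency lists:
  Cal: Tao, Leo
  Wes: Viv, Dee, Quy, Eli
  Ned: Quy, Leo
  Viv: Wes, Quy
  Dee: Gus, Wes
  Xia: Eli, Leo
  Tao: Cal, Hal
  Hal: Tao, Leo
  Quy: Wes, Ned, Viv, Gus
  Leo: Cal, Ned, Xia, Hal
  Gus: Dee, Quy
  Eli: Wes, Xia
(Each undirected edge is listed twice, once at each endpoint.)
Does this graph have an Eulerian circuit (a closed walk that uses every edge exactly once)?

Yes

Degrees: Cal:2, Wes:4, Ned:2, Viv:2, Dee:2, Xia:2, Tao:2, Hal:2, Quy:4, Leo:4, Gus:2, Eli:2
Every vertex has even degree and the edges form a single connected piece, so an Eulerian circuit exists.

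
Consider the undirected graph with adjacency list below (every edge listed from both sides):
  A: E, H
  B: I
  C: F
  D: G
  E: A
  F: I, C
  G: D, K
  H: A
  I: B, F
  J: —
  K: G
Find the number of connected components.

4

Component: {J}
Component: {A, E, H}
Component: {D, G, K}
Component: {B, C, F, I}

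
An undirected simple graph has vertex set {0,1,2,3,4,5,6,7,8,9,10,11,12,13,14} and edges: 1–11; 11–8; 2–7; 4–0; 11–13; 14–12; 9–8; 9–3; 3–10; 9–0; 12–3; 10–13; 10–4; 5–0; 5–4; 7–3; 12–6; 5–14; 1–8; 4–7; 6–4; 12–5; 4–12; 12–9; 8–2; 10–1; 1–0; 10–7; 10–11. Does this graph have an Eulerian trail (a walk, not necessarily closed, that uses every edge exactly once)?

Yes

Degrees: 0:4, 1:4, 2:2, 3:4, 4:6, 5:4, 6:2, 7:4, 8:4, 9:4, 10:6, 11:4, 12:6, 13:2, 14:2
Odd-degree vertices: none (0 total).
The non-isolated vertices are connected and exactly 0 have odd degree, so an Eulerian trail exists.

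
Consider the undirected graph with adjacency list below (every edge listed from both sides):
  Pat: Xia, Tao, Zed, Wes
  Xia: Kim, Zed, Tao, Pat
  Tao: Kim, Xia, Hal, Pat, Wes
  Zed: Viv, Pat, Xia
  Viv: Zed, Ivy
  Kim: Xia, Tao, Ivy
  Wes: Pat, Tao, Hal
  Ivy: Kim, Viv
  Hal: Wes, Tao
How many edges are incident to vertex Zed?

Neighbors of Zed: Pat, Xia, Viv.

3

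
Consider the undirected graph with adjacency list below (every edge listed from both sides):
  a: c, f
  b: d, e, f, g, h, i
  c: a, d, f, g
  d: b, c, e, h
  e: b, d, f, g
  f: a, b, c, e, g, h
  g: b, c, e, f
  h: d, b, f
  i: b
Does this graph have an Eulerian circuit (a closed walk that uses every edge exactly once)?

No

Degrees: a:2, b:6, c:4, d:4, e:4, f:6, g:4, h:3, i:1
Vertices with odd degree: h, i. An Eulerian circuit requires all degrees even.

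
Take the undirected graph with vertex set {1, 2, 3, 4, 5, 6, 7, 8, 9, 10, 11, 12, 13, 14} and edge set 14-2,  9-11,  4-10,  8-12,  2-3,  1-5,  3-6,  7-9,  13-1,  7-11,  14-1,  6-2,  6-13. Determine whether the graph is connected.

No

Component: {4, 10}
Component: {8, 12}
Component: {7, 9, 11}
Component: {1, 2, 3, 5, 6, 13, 14}
No edge joins these 4 groups, so the graph is disconnected.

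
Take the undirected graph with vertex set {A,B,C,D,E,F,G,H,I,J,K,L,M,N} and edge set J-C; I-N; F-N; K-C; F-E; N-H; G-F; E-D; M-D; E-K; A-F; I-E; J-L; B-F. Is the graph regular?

No

Degrees: A:1, B:1, C:2, D:2, E:4, F:5, G:1, H:1, I:2, J:2, K:2, L:1, M:1, N:3
Degrees are not all equal (e.g. deg(A)=1 but deg(F)=5); not regular.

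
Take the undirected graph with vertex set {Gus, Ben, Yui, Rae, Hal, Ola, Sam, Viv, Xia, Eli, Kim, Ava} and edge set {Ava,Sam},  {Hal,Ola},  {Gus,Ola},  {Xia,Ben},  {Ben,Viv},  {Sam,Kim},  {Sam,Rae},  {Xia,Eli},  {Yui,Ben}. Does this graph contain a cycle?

|V| = 12, |E| = 9, number of components = 3.
Since 9 = 12 - 3, the graph is a forest and contains no cycle.

No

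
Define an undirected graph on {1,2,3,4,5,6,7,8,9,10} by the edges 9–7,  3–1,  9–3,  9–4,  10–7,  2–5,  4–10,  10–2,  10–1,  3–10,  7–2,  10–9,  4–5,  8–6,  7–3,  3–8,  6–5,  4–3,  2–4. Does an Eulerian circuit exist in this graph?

No

Degrees: 1:2, 2:4, 3:6, 4:5, 5:3, 6:2, 7:4, 8:2, 9:4, 10:6
Vertices with odd degree: 4, 5. An Eulerian circuit requires all degrees even.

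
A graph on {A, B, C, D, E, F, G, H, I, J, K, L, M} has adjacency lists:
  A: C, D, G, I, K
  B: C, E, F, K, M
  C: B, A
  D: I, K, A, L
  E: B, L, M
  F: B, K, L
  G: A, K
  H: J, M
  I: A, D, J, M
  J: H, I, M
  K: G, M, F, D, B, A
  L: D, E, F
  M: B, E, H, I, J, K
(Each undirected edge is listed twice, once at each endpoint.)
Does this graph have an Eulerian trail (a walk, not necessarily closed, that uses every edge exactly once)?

No

Degrees: A:5, B:5, C:2, D:4, E:3, F:3, G:2, H:2, I:4, J:3, K:6, L:3, M:6
Odd-degree vertices: A, B, E, F, J, L (6 total).
An Eulerian trail requires 0 or 2 odd-degree vertices; here there are 6.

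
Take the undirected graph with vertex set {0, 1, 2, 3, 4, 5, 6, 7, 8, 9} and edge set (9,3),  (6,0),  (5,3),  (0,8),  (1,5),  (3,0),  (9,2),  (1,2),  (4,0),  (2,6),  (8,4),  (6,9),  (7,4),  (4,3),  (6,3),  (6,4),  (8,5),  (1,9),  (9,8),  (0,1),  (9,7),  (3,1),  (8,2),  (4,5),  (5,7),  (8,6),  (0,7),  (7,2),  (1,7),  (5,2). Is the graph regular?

Degrees: 0:6, 1:6, 2:6, 3:6, 4:6, 5:6, 6:6, 7:6, 8:6, 9:6
Every vertex has degree 6, so the graph is 6-regular.

Yes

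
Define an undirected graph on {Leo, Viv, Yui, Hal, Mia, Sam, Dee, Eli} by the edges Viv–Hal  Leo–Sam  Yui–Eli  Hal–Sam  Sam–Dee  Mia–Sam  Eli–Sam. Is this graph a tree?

Yes

|V| = 8, |E| = 7.
It is connected with exactly 7 edges, hence acyclic — it is a tree.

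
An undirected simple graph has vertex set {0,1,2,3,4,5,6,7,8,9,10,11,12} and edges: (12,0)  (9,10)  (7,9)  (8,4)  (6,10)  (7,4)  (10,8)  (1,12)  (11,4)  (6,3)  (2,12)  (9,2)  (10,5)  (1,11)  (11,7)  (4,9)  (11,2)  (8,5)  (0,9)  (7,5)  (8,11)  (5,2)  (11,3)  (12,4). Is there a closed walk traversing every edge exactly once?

Degrees: 0:2, 1:2, 2:4, 3:2, 4:5, 5:4, 6:2, 7:4, 8:4, 9:5, 10:4, 11:6, 12:4
Vertices with odd degree: 4, 9. An Eulerian circuit requires all degrees even.

No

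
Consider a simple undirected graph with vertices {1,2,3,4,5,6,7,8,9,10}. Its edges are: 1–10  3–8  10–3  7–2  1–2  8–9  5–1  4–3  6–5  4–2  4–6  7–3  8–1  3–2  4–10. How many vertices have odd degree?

4

Degrees: 1:4, 2:4, 3:5, 4:4, 5:2, 6:2, 7:2, 8:3, 9:1, 10:3
Odd-degree vertices: 3, 8, 9, 10.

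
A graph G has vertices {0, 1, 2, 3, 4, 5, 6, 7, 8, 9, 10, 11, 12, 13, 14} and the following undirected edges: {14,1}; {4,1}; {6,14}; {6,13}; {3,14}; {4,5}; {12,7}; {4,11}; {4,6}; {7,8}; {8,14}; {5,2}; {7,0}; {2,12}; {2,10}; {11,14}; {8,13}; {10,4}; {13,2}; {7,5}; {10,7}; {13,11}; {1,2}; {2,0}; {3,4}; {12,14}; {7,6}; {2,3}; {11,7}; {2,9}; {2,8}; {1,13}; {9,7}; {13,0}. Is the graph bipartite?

No

0-13-2-0 is an odd cycle (length 3), and a bipartite graph can contain only even cycles.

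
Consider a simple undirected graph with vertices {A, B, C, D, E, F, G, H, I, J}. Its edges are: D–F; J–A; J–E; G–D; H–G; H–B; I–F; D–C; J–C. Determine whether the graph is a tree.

Yes

The graph has 10 vertices and 9 edges.
Connected and |E| = |V| - 1, which characterizes a tree.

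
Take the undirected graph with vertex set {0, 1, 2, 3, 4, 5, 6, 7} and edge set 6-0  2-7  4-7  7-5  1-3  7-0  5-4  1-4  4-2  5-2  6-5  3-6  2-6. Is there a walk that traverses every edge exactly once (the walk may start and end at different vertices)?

Degrees: 0:2, 1:2, 2:4, 3:2, 4:4, 5:4, 6:4, 7:4
Odd-degree vertices: none (0 total).
The non-isolated vertices are connected and exactly 0 have odd degree, so an Eulerian trail exists.

Yes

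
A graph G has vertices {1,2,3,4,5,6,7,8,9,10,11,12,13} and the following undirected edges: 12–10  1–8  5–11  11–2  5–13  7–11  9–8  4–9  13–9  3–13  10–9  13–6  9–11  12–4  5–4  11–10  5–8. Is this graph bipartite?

No

The cycle 9-10-11-9 has length 3, which is odd, so the graph is not bipartite.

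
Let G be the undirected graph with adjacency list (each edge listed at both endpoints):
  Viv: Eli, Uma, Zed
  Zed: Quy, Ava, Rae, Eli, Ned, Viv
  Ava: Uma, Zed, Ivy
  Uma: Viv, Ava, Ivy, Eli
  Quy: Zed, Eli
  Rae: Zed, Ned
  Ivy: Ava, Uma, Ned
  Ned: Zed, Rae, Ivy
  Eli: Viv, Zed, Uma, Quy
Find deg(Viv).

Neighbors of Viv: Zed, Uma, Eli.

3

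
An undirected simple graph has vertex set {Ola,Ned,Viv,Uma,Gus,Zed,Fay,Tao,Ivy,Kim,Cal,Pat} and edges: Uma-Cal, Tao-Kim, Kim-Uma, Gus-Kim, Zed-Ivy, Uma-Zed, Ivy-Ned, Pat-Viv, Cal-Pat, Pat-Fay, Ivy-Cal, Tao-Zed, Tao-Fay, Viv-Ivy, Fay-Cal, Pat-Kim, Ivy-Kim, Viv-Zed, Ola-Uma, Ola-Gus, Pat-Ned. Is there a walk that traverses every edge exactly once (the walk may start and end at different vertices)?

No

Degrees: Ola:2, Ned:2, Viv:3, Uma:4, Gus:2, Zed:4, Fay:3, Tao:3, Ivy:5, Kim:5, Cal:4, Pat:5
Odd-degree vertices: Viv, Fay, Tao, Ivy, Kim, Pat (6 total).
An Eulerian trail requires 0 or 2 odd-degree vertices; here there are 6.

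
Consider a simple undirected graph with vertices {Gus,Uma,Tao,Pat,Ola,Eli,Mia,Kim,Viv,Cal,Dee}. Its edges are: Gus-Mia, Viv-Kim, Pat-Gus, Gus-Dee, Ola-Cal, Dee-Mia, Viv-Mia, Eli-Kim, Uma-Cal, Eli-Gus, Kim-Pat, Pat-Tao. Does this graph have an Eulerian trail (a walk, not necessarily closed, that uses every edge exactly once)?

No

Degrees: Gus:4, Uma:1, Tao:1, Pat:3, Ola:1, Eli:2, Mia:3, Kim:3, Viv:2, Cal:2, Dee:2
Odd-degree vertices: Uma, Tao, Pat, Ola, Mia, Kim (6 total).
An Eulerian trail requires 0 or 2 odd-degree vertices; here there are 6.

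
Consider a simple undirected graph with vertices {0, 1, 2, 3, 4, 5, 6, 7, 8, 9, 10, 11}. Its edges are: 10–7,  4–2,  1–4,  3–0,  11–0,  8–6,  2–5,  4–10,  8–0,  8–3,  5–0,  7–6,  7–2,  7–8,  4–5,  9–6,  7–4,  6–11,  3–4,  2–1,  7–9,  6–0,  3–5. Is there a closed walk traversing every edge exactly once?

No

Degrees: 0:5, 1:2, 2:4, 3:4, 4:6, 5:4, 6:5, 7:6, 8:4, 9:2, 10:2, 11:2
0, 6 have odd degree; an Eulerian circuit needs every degree to be even, so none exists.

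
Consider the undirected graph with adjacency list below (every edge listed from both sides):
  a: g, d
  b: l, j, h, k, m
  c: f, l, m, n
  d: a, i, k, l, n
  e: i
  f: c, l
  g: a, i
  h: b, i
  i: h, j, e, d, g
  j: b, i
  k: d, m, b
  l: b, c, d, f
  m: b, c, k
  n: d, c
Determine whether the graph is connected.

Yes

A breadth-first search from a visits a, d, g, k, n, l, i, b, m, c, f, e, j, h — all 14 vertices — so the graph is connected.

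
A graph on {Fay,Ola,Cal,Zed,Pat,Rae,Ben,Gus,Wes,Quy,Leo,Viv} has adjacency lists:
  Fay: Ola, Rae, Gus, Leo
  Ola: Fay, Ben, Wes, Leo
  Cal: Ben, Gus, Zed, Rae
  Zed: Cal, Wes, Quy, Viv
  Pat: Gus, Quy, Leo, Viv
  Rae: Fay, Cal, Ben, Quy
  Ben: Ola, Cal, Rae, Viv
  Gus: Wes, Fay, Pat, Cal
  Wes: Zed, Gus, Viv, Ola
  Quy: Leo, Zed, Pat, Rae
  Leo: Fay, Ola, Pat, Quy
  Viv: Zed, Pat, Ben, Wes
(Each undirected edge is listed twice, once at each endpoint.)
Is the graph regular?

Yes

Degrees: Fay:4, Ola:4, Cal:4, Zed:4, Pat:4, Rae:4, Ben:4, Gus:4, Wes:4, Quy:4, Leo:4, Viv:4
Every vertex has degree 4, so the graph is 4-regular.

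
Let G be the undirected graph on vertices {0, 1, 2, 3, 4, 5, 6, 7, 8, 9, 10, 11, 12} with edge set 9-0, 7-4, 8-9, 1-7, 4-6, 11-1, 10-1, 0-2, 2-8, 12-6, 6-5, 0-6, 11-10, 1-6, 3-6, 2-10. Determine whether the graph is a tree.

The graph has 13 vertices and 16 edges.
A tree on 13 vertices has exactly 12 edges; this graph has 16, so it contains a cycle and is not a tree.

No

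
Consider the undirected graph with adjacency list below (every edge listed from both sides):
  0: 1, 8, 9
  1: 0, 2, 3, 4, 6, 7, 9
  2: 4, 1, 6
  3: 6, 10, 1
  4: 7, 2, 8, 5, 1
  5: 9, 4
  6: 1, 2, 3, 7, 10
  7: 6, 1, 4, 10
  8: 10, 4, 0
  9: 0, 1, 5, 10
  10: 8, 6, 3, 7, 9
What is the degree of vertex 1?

Neighbors of 1: 0, 2, 3, 4, 6, 7, 9.

7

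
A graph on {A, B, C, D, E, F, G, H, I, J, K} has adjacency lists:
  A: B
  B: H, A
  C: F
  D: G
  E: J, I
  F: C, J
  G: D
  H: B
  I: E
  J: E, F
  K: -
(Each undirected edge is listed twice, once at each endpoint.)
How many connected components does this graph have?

Component: {K}
Component: {D, G}
Component: {A, B, H}
Component: {C, E, F, I, J}

4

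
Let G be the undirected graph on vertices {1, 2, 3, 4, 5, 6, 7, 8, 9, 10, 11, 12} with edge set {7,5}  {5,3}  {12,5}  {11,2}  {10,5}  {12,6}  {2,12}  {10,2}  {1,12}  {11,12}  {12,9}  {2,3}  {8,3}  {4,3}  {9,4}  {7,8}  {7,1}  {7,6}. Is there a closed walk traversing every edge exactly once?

Yes

Degrees: 1:2, 2:4, 3:4, 4:2, 5:4, 6:2, 7:4, 8:2, 9:2, 10:2, 11:2, 12:6
Every vertex has even degree and the edges form a single connected piece, so an Eulerian circuit exists.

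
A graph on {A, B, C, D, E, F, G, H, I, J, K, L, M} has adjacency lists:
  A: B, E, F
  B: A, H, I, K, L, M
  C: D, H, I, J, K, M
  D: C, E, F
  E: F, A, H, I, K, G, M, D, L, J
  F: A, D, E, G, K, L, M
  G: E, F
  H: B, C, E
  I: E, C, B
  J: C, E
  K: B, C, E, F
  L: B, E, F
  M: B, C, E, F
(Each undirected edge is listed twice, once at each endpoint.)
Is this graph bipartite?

The cycle F-E-M-F has length 3, which is odd, so the graph is not bipartite.

No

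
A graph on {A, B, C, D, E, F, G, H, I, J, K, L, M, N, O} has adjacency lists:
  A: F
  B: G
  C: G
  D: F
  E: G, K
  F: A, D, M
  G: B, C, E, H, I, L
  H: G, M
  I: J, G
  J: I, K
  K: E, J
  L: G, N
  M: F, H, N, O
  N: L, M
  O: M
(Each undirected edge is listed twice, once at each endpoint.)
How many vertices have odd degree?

6

Degrees: A:1, B:1, C:1, D:1, E:2, F:3, G:6, H:2, I:2, J:2, K:2, L:2, M:4, N:2, O:1
Odd-degree vertices: A, B, C, D, F, O.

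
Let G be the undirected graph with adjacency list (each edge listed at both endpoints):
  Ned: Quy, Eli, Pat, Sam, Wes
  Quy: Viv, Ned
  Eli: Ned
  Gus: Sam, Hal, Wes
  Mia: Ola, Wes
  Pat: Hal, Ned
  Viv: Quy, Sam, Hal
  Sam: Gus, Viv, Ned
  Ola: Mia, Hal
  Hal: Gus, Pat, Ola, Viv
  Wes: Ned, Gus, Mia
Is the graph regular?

No

Degrees: Ned:5, Quy:2, Eli:1, Gus:3, Mia:2, Pat:2, Viv:3, Sam:3, Ola:2, Hal:4, Wes:3
Vertex Eli has degree 1 while Ned has degree 5, so the graph is not regular.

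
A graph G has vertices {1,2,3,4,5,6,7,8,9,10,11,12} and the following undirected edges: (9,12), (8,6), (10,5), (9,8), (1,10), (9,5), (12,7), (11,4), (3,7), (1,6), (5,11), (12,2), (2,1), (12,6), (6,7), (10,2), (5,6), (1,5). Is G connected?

Starting from 1 and exploring outward reaches every vertex (1, 5, 6, 10, 2, 11, 9, 7, 12, 8, 4, 3); the graph is connected.

Yes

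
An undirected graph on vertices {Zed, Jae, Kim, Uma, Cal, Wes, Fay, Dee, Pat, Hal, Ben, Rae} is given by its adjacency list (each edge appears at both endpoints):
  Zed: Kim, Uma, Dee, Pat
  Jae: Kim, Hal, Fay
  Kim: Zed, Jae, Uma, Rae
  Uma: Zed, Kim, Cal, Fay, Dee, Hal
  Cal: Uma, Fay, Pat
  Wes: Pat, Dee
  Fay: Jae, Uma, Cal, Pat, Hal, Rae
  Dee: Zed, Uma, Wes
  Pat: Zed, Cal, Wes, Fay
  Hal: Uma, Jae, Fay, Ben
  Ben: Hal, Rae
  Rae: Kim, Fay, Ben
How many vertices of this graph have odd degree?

Degrees: Zed:4, Jae:3, Kim:4, Uma:6, Cal:3, Wes:2, Fay:6, Dee:3, Pat:4, Hal:4, Ben:2, Rae:3
Odd-degree vertices: Jae, Cal, Dee, Rae.

4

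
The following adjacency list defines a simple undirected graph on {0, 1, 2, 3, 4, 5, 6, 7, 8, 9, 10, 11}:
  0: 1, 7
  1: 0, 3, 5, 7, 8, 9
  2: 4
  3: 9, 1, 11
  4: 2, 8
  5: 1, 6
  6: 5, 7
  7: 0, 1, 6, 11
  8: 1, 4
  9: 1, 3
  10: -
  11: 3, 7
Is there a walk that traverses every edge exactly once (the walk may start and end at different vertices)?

Degrees: 0:2, 1:6, 2:1, 3:3, 4:2, 5:2, 6:2, 7:4, 8:2, 9:2, 10:0, 11:2
Odd-degree vertices: 2, 3 (2 total).
With 2 odd-degree vertices and all edges in one connected piece, an Eulerian trail exists (from 2 to 3).

Yes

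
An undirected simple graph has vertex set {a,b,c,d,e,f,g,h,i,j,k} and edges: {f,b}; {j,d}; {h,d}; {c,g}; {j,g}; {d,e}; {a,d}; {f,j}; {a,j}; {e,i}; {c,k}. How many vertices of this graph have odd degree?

4

Degrees: a:2, b:1, c:2, d:4, e:2, f:2, g:2, h:1, i:1, j:4, k:1
Odd-degree vertices: b, h, i, k.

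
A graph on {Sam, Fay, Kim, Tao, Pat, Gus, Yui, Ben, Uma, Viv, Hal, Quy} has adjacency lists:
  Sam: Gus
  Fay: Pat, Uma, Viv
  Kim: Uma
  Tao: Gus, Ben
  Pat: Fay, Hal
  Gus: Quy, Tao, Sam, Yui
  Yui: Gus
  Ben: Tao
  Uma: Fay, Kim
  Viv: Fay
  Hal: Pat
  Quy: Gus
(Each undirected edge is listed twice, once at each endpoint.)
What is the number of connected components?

2

Component: {Sam, Tao, Gus, Yui, Ben, Quy}
Component: {Fay, Kim, Pat, Uma, Viv, Hal}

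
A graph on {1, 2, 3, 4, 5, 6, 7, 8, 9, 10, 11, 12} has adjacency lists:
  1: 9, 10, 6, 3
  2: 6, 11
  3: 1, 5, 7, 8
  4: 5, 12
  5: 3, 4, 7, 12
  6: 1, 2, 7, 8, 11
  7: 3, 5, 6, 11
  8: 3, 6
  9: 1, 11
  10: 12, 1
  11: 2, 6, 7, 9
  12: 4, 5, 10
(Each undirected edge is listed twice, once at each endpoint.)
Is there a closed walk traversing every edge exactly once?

No

Degrees: 1:4, 2:2, 3:4, 4:2, 5:4, 6:5, 7:4, 8:2, 9:2, 10:2, 11:4, 12:3
6, 12 have odd degree; an Eulerian circuit needs every degree to be even, so none exists.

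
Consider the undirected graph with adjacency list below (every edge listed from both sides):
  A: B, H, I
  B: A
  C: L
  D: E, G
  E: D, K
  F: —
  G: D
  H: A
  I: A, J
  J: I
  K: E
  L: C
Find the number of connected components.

4

Component: {F}
Component: {C, L}
Component: {D, E, G, K}
Component: {A, B, H, I, J}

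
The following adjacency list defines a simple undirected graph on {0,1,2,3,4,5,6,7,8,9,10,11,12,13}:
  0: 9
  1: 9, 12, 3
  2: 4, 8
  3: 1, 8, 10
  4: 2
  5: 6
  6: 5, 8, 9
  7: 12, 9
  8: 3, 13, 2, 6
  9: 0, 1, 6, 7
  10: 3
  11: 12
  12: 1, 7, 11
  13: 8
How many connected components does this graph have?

1

Component: {0, 1, 2, 3, 4, 5, 6, 7, 8, 9, 10, 11, 12, 13}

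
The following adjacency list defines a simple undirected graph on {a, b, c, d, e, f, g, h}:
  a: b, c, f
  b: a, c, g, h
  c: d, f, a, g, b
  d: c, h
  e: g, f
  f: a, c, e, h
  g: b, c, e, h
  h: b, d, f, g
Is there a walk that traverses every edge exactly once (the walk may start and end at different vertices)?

Yes

Degrees: a:3, b:4, c:5, d:2, e:2, f:4, g:4, h:4
Odd-degree vertices: a, c (2 total).
The non-isolated vertices are connected and exactly 2 have odd degree, so an Eulerian trail exists (from a to c).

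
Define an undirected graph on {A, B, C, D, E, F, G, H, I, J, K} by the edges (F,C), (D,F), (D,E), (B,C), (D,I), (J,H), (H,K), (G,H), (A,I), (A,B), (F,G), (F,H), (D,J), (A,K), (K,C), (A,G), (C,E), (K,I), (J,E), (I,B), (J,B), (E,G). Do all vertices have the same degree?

Yes

Degrees: A:4, B:4, C:4, D:4, E:4, F:4, G:4, H:4, I:4, J:4, K:4
Every vertex has degree 4, so the graph is 4-regular.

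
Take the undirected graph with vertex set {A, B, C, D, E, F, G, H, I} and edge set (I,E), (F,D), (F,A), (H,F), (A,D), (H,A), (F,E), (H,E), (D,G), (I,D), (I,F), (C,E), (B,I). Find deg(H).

Neighbors of H: A, E, F.

3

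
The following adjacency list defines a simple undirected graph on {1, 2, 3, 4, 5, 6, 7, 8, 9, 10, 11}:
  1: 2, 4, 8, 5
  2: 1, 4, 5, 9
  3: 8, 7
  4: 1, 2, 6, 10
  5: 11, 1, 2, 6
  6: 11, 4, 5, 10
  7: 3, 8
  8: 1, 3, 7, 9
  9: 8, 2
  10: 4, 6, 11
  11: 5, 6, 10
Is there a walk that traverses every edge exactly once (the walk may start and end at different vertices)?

Degrees: 1:4, 2:4, 3:2, 4:4, 5:4, 6:4, 7:2, 8:4, 9:2, 10:3, 11:3
Odd-degree vertices: 10, 11 (2 total).
With 2 odd-degree vertices and all edges in one connected piece, an Eulerian trail exists (from 10 to 11).

Yes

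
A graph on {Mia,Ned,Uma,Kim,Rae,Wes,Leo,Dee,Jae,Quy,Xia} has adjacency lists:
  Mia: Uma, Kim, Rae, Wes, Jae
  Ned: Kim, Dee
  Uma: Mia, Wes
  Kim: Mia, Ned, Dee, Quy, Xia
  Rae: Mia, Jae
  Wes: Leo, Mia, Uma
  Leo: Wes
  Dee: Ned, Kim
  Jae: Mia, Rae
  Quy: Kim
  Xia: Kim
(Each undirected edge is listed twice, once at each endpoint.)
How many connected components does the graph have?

1

Component: {Mia, Ned, Uma, Kim, Rae, Wes, Leo, Dee, Jae, Quy, Xia}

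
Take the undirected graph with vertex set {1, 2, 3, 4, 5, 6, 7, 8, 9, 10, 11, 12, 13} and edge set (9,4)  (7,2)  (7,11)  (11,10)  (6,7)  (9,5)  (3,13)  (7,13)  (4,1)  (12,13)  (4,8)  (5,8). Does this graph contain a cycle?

Yes

The graph has 13 vertices, 12 edges, and 2 connected components.
One cycle is 4-9-5-8-4.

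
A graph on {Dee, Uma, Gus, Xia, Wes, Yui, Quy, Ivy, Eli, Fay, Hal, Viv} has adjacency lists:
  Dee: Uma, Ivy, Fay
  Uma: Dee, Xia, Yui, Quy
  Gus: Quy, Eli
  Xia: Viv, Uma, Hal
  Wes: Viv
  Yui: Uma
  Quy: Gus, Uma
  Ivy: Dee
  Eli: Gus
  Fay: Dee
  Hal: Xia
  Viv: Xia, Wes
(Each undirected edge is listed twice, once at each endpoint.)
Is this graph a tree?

Yes

The graph has 12 vertices and 11 edges.
Connected and |E| = |V| - 1, which characterizes a tree.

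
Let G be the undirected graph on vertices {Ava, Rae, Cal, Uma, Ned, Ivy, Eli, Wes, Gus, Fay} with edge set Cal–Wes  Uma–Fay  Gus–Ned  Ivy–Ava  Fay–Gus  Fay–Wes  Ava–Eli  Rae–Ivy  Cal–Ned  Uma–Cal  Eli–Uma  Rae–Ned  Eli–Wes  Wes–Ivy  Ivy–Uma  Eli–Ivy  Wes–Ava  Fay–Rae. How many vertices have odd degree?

6

Degrees: Ava:3, Rae:3, Cal:3, Uma:4, Ned:3, Ivy:5, Eli:4, Wes:5, Gus:2, Fay:4
Odd-degree vertices: Ava, Rae, Cal, Ned, Ivy, Wes.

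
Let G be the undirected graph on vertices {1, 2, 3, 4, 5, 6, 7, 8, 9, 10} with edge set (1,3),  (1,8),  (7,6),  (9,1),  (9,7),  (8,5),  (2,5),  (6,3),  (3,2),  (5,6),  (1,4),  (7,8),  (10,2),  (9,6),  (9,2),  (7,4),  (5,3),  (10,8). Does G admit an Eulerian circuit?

Degrees: 1:4, 2:4, 3:4, 4:2, 5:4, 6:4, 7:4, 8:4, 9:4, 10:2
All degrees are even and the non-isolated vertices are connected — an Eulerian circuit exists.

Yes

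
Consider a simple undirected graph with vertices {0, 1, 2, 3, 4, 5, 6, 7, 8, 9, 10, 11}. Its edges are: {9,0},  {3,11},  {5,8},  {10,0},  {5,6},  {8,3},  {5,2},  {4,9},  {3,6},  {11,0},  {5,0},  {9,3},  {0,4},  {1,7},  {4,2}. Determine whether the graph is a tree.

No

|V| = 12, |E| = 15.
It is not connected, so it is not a tree.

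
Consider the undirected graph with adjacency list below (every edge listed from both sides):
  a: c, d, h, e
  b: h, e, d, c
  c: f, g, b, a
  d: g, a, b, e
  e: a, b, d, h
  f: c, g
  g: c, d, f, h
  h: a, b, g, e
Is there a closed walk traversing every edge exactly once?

Yes

Degrees: a:4, b:4, c:4, d:4, e:4, f:2, g:4, h:4
Every vertex has even degree and the edges form a single connected piece, so an Eulerian circuit exists.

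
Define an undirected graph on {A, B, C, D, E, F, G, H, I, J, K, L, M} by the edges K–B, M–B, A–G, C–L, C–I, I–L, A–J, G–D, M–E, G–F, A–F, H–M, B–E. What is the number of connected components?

3

Component: {C, I, L}
Component: {A, D, F, G, J}
Component: {B, E, H, K, M}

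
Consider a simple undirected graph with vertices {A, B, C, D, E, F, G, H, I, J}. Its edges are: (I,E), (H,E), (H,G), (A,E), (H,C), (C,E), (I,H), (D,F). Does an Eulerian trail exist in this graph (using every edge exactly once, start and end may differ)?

Degrees: A:1, B:0, C:2, D:1, E:4, F:1, G:1, H:4, I:2, J:0
Odd-degree vertices: A, D, F, G (4 total).
An Eulerian trail requires 0 or 2 odd-degree vertices; here there are 4.

No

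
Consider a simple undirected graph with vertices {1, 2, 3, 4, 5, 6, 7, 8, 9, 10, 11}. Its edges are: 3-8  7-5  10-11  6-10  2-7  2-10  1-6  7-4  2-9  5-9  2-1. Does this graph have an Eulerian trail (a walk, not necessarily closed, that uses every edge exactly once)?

No

Degrees: 1:2, 2:4, 3:1, 4:1, 5:2, 6:2, 7:3, 8:1, 9:2, 10:3, 11:1
Odd-degree vertices: 3, 4, 7, 8, 10, 11 (6 total).
An Eulerian trail requires 0 or 2 odd-degree vertices; here there are 6.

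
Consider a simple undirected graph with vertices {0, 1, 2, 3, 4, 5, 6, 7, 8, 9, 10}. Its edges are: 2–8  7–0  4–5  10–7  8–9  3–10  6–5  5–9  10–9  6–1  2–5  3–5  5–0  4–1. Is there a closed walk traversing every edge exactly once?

Degrees: 0:2, 1:2, 2:2, 3:2, 4:2, 5:6, 6:2, 7:2, 8:2, 9:3, 10:3
9, 10 have odd degree; an Eulerian circuit needs every degree to be even, so none exists.

No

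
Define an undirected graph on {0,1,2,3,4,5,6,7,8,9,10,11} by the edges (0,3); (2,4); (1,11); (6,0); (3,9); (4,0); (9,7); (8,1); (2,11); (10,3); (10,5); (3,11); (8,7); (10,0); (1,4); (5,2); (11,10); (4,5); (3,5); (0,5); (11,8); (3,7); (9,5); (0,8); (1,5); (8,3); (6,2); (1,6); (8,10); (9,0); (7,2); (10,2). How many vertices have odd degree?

6

Degrees: 0:7, 1:5, 2:6, 3:7, 4:4, 5:7, 6:3, 7:4, 8:6, 9:4, 10:6, 11:5
Odd-degree vertices: 0, 1, 3, 5, 6, 11.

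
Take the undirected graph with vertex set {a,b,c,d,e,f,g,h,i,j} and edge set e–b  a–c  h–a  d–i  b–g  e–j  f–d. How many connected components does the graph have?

3

Component: {a, c, h}
Component: {d, f, i}
Component: {b, e, g, j}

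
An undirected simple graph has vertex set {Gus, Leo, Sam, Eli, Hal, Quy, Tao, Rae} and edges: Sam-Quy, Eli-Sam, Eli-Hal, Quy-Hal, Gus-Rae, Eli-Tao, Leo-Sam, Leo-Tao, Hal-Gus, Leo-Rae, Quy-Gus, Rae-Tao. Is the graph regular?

Degrees: Gus:3, Leo:3, Sam:3, Eli:3, Hal:3, Quy:3, Tao:3, Rae:3
All degrees equal 3; the graph is regular.

Yes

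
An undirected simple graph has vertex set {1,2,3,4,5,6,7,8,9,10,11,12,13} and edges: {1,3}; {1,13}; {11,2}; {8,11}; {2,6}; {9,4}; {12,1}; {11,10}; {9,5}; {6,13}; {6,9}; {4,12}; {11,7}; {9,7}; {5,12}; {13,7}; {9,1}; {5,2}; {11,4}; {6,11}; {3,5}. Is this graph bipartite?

No

The cycle 11-2-6-11 has length 3, which is odd, so the graph is not bipartite.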